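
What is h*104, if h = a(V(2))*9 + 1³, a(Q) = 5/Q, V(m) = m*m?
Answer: 1274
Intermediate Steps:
V(m) = m²
h = 49/4 (h = (5/(2²))*9 + 1³ = (5/4)*9 + 1 = 45/4 + 1 = 49/4 ≈ 12.250)
h*104 = (49/4)*104 = 1274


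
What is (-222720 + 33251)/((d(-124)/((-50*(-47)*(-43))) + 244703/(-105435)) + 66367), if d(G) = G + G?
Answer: -201864189871575/70706303828698 ≈ -2.8550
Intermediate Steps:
d(G) = 2*G
(-222720 + 33251)/((d(-124)/((-50*(-47)*(-43))) + 244703/(-105435)) + 66367) = (-222720 + 33251)/(((2*(-124))/((-50*(-47)*(-43))) + 244703/(-105435)) + 66367) = -189469/((-248/(2350*(-43)) + 244703*(-1/105435)) + 66367) = -189469/((-248/(-101050) - 244703/105435) + 66367) = -189469/((-248*(-1/101050) - 244703/105435) + 66367) = -189469/((124/50525 - 244703/105435) + 66367) = -189469/(-2470109027/1065420675 + 66367) = -189469/70706303828698/1065420675 = -189469*1065420675/70706303828698 = -201864189871575/70706303828698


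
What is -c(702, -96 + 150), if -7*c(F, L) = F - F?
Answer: 0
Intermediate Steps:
c(F, L) = 0 (c(F, L) = -(F - F)/7 = -1/7*0 = 0)
-c(702, -96 + 150) = -1*0 = 0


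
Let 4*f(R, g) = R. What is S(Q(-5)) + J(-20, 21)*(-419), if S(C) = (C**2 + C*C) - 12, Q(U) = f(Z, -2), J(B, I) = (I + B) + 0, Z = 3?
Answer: -3439/8 ≈ -429.88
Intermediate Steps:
J(B, I) = B + I (J(B, I) = (B + I) + 0 = B + I)
f(R, g) = R/4
Q(U) = 3/4 (Q(U) = (1/4)*3 = 3/4)
S(C) = -12 + 2*C**2 (S(C) = (C**2 + C**2) - 12 = 2*C**2 - 12 = -12 + 2*C**2)
S(Q(-5)) + J(-20, 21)*(-419) = (-12 + 2*(3/4)**2) + (-20 + 21)*(-419) = (-12 + 2*(9/16)) + 1*(-419) = (-12 + 9/8) - 419 = -87/8 - 419 = -3439/8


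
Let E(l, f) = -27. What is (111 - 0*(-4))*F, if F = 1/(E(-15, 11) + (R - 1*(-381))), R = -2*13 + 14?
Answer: 37/114 ≈ 0.32456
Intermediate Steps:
R = -12 (R = -26 + 14 = -12)
F = 1/342 (F = 1/(-27 + (-12 - 1*(-381))) = 1/(-27 + (-12 + 381)) = 1/(-27 + 369) = 1/342 ≈ 0.0029240)
(111 - 0*(-4))*F = (111 - 0*(-4))*(1/342) = (111 - 0)*(1/342) = (111 - 1*0)*(1/342) = (111 + 0)*(1/342) = 111*(1/342) = 37/114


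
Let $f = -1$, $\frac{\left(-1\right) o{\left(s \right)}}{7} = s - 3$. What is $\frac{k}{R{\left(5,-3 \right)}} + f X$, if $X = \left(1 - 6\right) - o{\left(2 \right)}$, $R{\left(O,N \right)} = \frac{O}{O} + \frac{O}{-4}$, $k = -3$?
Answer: $24$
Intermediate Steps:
$R{\left(O,N \right)} = 1 - \frac{O}{4}$ ($R{\left(O,N \right)} = 1 + O \left(- \frac{1}{4}\right) = 1 - \frac{O}{4}$)
$o{\left(s \right)} = 21 - 7 s$ ($o{\left(s \right)} = - 7 \left(s - 3\right) = - 7 \left(-3 + s\right) = 21 - 7 s$)
$X = -12$ ($X = \left(1 - 6\right) - \left(21 - 14\right) = -5 - 7 = -12$)
$\frac{k}{R{\left(5,-3 \right)}} + f X = - \frac{3}{1 - \frac{5}{4}} - -12 = - \frac{3}{1 - \frac{5}{4}} + 12 = - \frac{3}{- \frac{1}{4}} + 12 = \left(-3\right) \left(-4\right) + 12 = 12 + 12 = 24$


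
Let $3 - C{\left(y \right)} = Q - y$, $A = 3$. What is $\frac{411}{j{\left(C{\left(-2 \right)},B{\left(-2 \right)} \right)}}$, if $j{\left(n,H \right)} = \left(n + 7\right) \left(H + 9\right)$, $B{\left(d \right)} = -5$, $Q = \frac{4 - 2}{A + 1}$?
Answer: $\frac{137}{10} \approx 13.7$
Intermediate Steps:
$Q = \frac{1}{2}$ ($Q = \frac{4 - 2}{3 + 1} = \frac{2}{4} = 2 \cdot \frac{1}{4} = \frac{1}{2} \approx 0.5$)
$C{\left(y \right)} = \frac{5}{2} + y$ ($C{\left(y \right)} = 3 - \left(\frac{1}{2} - y\right) = 3 + \left(- \frac{1}{2} + y\right) = \frac{5}{2} + y$)
$j{\left(n,H \right)} = \left(7 + n\right) \left(9 + H\right)$
$\frac{411}{j{\left(C{\left(-2 \right)},B{\left(-2 \right)} \right)}} = \frac{411}{63 + 7 \left(-5\right) + 9 \left(\frac{5}{2} - 2\right) - 5 \left(\frac{5}{2} - 2\right)} = \frac{411}{63 - 35 + 9 \cdot \frac{1}{2} - \frac{5}{2}} = \frac{411}{63 - 35 + \frac{9}{2} - \frac{5}{2}} = \frac{411}{30} = 411 \cdot \frac{1}{30} = \frac{137}{10}$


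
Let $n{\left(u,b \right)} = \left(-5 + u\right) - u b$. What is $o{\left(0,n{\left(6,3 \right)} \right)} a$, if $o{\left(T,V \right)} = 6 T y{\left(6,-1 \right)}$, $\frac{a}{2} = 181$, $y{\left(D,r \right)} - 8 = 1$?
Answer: $0$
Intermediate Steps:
$y{\left(D,r \right)} = 9$ ($y{\left(D,r \right)} = 8 + 1 = 9$)
$a = 362$ ($a = 2 \cdot 181 = 362$)
$n{\left(u,b \right)} = -5 + u - b u$ ($n{\left(u,b \right)} = \left(-5 + u\right) - b u = -5 + u - b u$)
$o{\left(T,V \right)} = 54 T$ ($o{\left(T,V \right)} = 6 T 9 = 54 T$)
$o{\left(0,n{\left(6,3 \right)} \right)} a = 54 \cdot 0 \cdot 362 = 0 \cdot 362 = 0$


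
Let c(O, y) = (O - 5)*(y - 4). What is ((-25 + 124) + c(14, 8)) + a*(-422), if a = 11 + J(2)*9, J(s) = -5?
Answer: 14483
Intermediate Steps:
c(O, y) = (-5 + O)*(-4 + y)
a = -34 (a = 11 - 5*9 = 11 - 45 = -34)
((-25 + 124) + c(14, 8)) + a*(-422) = ((-25 + 124) + (20 - 5*8 - 4*14 + 14*8)) - 34*(-422) = (99 + (20 - 40 - 56 + 112)) + 14348 = (99 + 36) + 14348 = 135 + 14348 = 14483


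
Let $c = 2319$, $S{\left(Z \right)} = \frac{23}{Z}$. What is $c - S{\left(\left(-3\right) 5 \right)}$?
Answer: $\frac{34808}{15} \approx 2320.5$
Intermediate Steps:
$c - S{\left(\left(-3\right) 5 \right)} = 2319 - \frac{23}{\left(-3\right) 5} = 2319 - \frac{23}{-15} = 2319 - 23 \left(- \frac{1}{15}\right) = 2319 - - \frac{23}{15} = 2319 + \frac{23}{15} = \frac{34808}{15}$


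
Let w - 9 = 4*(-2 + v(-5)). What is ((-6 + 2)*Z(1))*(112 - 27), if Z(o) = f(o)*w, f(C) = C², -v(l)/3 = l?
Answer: -20740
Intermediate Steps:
v(l) = -3*l
w = 61 (w = 9 + 4*(-2 - 3*(-5)) = 9 + 4*(-2 + 15) = 9 + 4*13 = 9 + 52 = 61)
Z(o) = 61*o² (Z(o) = o²*61 = 61*o²)
((-6 + 2)*Z(1))*(112 - 27) = ((-6 + 2)*(61*1²))*(112 - 27) = -244*85 = -20740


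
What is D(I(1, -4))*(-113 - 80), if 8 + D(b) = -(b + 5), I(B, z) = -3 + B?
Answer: 2123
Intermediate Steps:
D(b) = -13 - b (D(b) = -8 - (b + 5) = -8 - (5 + b) = -8 + (-5 - b) = -13 - b)
D(I(1, -4))*(-113 - 80) = (-13 - (-3 + 1))*(-113 - 80) = (-13 - 1*(-2))*(-193) = (-13 + 2)*(-193) = -11*(-193) = 2123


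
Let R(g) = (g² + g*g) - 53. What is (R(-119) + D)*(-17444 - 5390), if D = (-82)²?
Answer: -799030162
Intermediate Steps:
D = 6724
R(g) = -53 + 2*g² (R(g) = (g² + g²) - 53 = 2*g² - 53 = -53 + 2*g²)
(R(-119) + D)*(-17444 - 5390) = ((-53 + 2*(-119)²) + 6724)*(-17444 - 5390) = ((-53 + 2*14161) + 6724)*(-22834) = ((-53 + 28322) + 6724)*(-22834) = (28269 + 6724)*(-22834) = 34993*(-22834) = -799030162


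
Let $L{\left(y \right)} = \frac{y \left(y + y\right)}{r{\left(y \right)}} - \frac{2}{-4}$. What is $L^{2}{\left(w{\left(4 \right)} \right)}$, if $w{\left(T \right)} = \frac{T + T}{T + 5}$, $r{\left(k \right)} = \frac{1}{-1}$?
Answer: $\frac{30625}{26244} \approx 1.1669$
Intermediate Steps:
$r{\left(k \right)} = -1$
$w{\left(T \right)} = \frac{2 T}{5 + T}$
$L{\left(y \right)} = \frac{1}{2} - 2 y^{2}$ ($L{\left(y \right)} = \frac{y \left(y + y\right)}{-1} - \frac{2}{-4} = y 2 y \left(-1\right) - - \frac{1}{2} = 2 y^{2} \left(-1\right) + \frac{1}{2} = - 2 y^{2} + \frac{1}{2} = \frac{1}{2} - 2 y^{2}$)
$L^{2}{\left(w{\left(4 \right)} \right)} = \left(\frac{1}{2} - 2 \left(2 \cdot 4 \frac{1}{5 + 4}\right)^{2}\right)^{2} = \left(\frac{1}{2} - 2 \left(2 \cdot 4 \cdot \frac{1}{9}\right)^{2}\right)^{2} = \left(\frac{1}{2} - 2 \left(\frac{8}{9}\right)^{2}\right)^{2} = \left(\frac{1}{2} - \frac{128}{81}\right)^{2} = \left(- \frac{175}{162}\right)^{2} = \frac{30625}{26244}$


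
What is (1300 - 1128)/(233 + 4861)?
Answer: 86/2547 ≈ 0.033765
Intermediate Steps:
(1300 - 1128)/(233 + 4861) = 172/5094 = 172*(1/5094) = 86/2547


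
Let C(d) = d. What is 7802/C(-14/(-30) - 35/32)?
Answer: -3744960/301 ≈ -12442.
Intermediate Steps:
7802/C(-14/(-30) - 35/32) = 7802/(-14/(-30) - 35/32) = 7802/(-14*(-1/30) - 35*1/32) = 7802/(7/15 - 35/32) = 7802/(-301/480) = 7802*(-480/301) = -3744960/301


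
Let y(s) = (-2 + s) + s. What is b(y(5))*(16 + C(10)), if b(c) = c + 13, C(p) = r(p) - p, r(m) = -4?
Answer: 42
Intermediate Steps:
y(s) = -2 + 2*s
C(p) = -4 - p
b(c) = 13 + c
b(y(5))*(16 + C(10)) = (13 + (-2 + 2*5))*(16 + (-4 - 1*10)) = (13 + (-2 + 10))*(16 + (-4 - 10)) = (13 + 8)*(16 - 14) = 21*2 = 42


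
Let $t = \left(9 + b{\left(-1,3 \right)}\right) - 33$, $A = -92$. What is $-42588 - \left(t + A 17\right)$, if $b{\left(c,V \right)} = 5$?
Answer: $-41005$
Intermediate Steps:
$t = -19$ ($t = \left(9 + 5\right) - 33 = 14 - 33 = -19$)
$-42588 - \left(t + A 17\right) = -42588 - \left(-19 - 1564\right) = -42588 - -1583 = -42588 + 1583 = -41005$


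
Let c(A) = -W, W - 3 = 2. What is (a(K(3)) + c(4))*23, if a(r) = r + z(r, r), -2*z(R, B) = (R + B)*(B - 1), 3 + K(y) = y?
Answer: -115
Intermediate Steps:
W = 5 (W = 3 + 2 = 5)
K(y) = -3 + y
z(R, B) = -(-1 + B)*(B + R)/2 (z(R, B) = -(R + B)*(B - 1)/2 = -(B + R)*(-1 + B)/2 = -(-1 + B)*(B + R)/2)
a(r) = -r² + 2*r (a(r) = r + (r/2 + r/2 - r²/2 - r*r/2) = r + (r/2 + r/2 - r²/2 - r²/2) = r + (r - r²) = -r² + 2*r)
c(A) = -5 (c(A) = -1*5 = -5)
(a(K(3)) + c(4))*23 = ((-3 + 3)*(2 - (-3 + 3)) - 5)*23 = (0*(2 - 1*0) - 5)*23 = (0*(2 + 0) - 5)*23 = (0*2 - 5)*23 = (0 - 5)*23 = -5*23 = -115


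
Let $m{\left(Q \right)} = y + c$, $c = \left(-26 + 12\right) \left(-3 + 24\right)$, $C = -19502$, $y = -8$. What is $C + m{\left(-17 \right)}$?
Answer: $-19804$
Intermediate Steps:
$c = -294$ ($c = \left(-14\right) 21 = -294$)
$m{\left(Q \right)} = -302$ ($m{\left(Q \right)} = -8 - 294 = -302$)
$C + m{\left(-17 \right)} = -19502 - 302 = -19804$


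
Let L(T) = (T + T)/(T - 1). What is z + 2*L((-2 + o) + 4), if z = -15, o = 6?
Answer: -73/7 ≈ -10.429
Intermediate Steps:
L(T) = 2*T/(-1 + T) (L(T) = (2*T)/(-1 + T) = 2*T/(-1 + T))
z + 2*L((-2 + o) + 4) = -15 + 2*(2*((-2 + 6) + 4)/(-1 + ((-2 + 6) + 4))) = -15 + 2*(2*(4 + 4)/(-1 + (4 + 4))) = -15 + 2*(2*8/(-1 + 8)) = -15 + 2*(2*8/7) = -15 + 2*(2*8*(⅐)) = -15 + 2*(16/7) = -15 + 32/7 = -73/7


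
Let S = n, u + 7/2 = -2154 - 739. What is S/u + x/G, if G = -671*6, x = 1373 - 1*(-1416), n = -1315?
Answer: -1856099/7774206 ≈ -0.23875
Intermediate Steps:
u = -5793/2 (u = -7/2 + (-2154 - 739) = -7/2 - 2893 = -5793/2 ≈ -2896.5)
S = -1315
x = 2789 (x = 1373 + 1416 = 2789)
G = -4026
S/u + x/G = -1315/(-5793/2) + 2789/(-4026) = -1315*(-2/5793) + 2789*(-1/4026) = 2630/5793 - 2789/4026 = -1856099/7774206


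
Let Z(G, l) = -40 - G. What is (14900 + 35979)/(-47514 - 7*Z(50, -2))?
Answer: -50879/46884 ≈ -1.0852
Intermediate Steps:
(14900 + 35979)/(-47514 - 7*Z(50, -2)) = (14900 + 35979)/(-47514 - 7*(-40 - 1*50)) = 50879/(-47514 - 7*(-40 - 50)) = 50879/(-47514 - 7*(-90)) = 50879/(-47514 + 630) = 50879/(-46884) = 50879*(-1/46884) = -50879/46884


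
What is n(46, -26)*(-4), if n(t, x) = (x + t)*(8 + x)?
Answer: 1440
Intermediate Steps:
n(t, x) = (8 + x)*(t + x) (n(t, x) = (t + x)*(8 + x) = (8 + x)*(t + x))
n(46, -26)*(-4) = ((-26)² + 8*46 + 8*(-26) + 46*(-26))*(-4) = (676 + 368 - 208 - 1196)*(-4) = -360*(-4) = 1440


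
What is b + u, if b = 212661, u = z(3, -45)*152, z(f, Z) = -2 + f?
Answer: 212813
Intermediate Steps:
u = 152 (u = (-2 + 3)*152 = 1*152 = 152)
b + u = 212661 + 152 = 212813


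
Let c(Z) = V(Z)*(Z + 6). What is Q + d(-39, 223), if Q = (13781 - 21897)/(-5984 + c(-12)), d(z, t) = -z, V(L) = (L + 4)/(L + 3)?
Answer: 181275/4492 ≈ 40.355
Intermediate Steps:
V(L) = (4 + L)/(3 + L)
c(Z) = (4 + Z)*(6 + Z)/(3 + Z) (c(Z) = ((4 + Z)/(3 + Z))*(Z + 6) = ((4 + Z)/(3 + Z))*(6 + Z) = (4 + Z)*(6 + Z)/(3 + Z))
Q = 6087/4492 (Q = (13781 - 21897)/(-5984 + (4 - 12)*(6 - 12)/(3 - 12)) = -8116/(-5984 - 8*(-6)/(-9)) = -8116/(-5984 - ⅑*(-8)*(-6)) = -8116/(-5984 - 16/3) = -8116/(-17968/3) = -8116*(-3/17968) = 6087/4492 ≈ 1.3551)
Q + d(-39, 223) = 6087/4492 - 1*(-39) = 6087/4492 + 39 = 181275/4492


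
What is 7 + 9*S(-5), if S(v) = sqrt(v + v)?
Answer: 7 + 9*I*sqrt(10) ≈ 7.0 + 28.461*I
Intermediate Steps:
S(v) = sqrt(2)*sqrt(v) (S(v) = sqrt(2*v) = sqrt(2)*sqrt(v))
7 + 9*S(-5) = 7 + 9*(sqrt(2)*sqrt(-5)) = 7 + 9*(sqrt(2)*(I*sqrt(5))) = 7 + 9*(I*sqrt(10)) = 7 + 9*I*sqrt(10)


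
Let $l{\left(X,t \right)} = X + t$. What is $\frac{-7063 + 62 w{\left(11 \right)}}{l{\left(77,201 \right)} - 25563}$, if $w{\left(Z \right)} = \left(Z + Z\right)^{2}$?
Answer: $- \frac{353}{389} \approx -0.90746$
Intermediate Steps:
$w{\left(Z \right)} = 4 Z^{2}$ ($w{\left(Z \right)} = \left(2 Z\right)^{2} = 4 Z^{2}$)
$\frac{-7063 + 62 w{\left(11 \right)}}{l{\left(77,201 \right)} - 25563} = \frac{-7063 + 62 \cdot 4 \cdot 11^{2}}{\left(77 + 201\right) - 25563} = \frac{-7063 + 62 \cdot 4 \cdot 121}{278 - 25563} = \frac{-7063 + 62 \cdot 484}{-25285} = \left(-7063 + 30008\right) \left(- \frac{1}{25285}\right) = 22945 \left(- \frac{1}{25285}\right) = - \frac{353}{389}$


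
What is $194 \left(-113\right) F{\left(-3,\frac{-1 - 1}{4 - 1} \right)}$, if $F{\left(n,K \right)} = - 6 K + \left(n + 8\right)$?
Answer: $-197298$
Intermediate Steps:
$F{\left(n,K \right)} = 8 + n - 6 K$ ($F{\left(n,K \right)} = - 6 K + \left(8 + n\right) = 8 + n - 6 K$)
$194 \left(-113\right) F{\left(-3,\frac{-1 - 1}{4 - 1} \right)} = 194 \left(-113\right) \left(8 - 3 - 6 \frac{-1 - 1}{4 - 1}\right) = - 21922 \left(8 - 3 - 6 \left(- \frac{2}{3}\right)\right) = - 21922 \left(8 - 3 - 6 \left(\left(-2\right) \frac{1}{3}\right)\right) = - 21922 \left(8 - 3 - -4\right) = - 21922 \left(8 - 3 + 4\right) = \left(-21922\right) 9 = -197298$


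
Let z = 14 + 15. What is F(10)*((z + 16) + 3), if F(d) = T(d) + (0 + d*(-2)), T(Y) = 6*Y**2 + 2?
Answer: 27936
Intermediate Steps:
T(Y) = 2 + 6*Y**2
z = 29
F(d) = 2 - 2*d + 6*d**2 (F(d) = (2 + 6*d**2) + (0 + d*(-2)) = (2 + 6*d**2) + (0 - 2*d) = (2 + 6*d**2) - 2*d = 2 - 2*d + 6*d**2)
F(10)*((z + 16) + 3) = (2 - 2*10 + 6*10**2)*((29 + 16) + 3) = (2 - 20 + 6*100)*(45 + 3) = (2 - 20 + 600)*48 = 582*48 = 27936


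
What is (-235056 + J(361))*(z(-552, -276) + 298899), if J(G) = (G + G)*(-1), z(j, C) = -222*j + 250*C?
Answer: -83098305654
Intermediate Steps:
J(G) = -2*G (J(G) = (2*G)*(-1) = -2*G)
(-235056 + J(361))*(z(-552, -276) + 298899) = (-235056 - 2*361)*((-222*(-552) + 250*(-276)) + 298899) = (-235056 - 722)*((122544 - 69000) + 298899) = -235778*(53544 + 298899) = -235778*352443 = -83098305654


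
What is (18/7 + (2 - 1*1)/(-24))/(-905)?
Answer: -85/30408 ≈ -0.0027953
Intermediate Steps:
(18/7 + (2 - 1*1)/(-24))/(-905) = -(18*(⅐) + (2 - 1)*(-1/24))/905 = -(18/7 + 1*(-1/24))/905 = -(18/7 - 1/24)/905 = -1/905*425/168 = -85/30408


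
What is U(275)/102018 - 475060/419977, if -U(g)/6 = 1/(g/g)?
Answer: -8077865157/7140868931 ≈ -1.1312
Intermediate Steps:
U(g) = -6 (U(g) = -6/(g/g) = -6/1 = -6*1 = -6)
U(275)/102018 - 475060/419977 = -6/102018 - 475060/419977 = -6*1/102018 - 475060*1/419977 = -1/17003 - 475060/419977 = -8077865157/7140868931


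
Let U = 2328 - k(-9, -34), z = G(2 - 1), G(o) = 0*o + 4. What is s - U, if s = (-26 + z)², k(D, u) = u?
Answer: -1878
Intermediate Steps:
G(o) = 4 (G(o) = 0 + 4 = 4)
z = 4
s = 484 (s = (-26 + 4)² = (-22)² = 484)
U = 2362 (U = 2328 - 1*(-34) = 2328 + 34 = 2362)
s - U = 484 - 1*2362 = 484 - 2362 = -1878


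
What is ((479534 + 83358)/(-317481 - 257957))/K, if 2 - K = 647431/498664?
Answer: -140346988144/100672014943 ≈ -1.3941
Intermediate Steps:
K = 349897/498664 (K = 2 - 647431/498664 = 349897/498664 ≈ 0.70167)
((479534 + 83358)/(-317481 - 257957))/K = ((479534 + 83358)/(-317481 - 257957))/(349897/498664) = (562892/(-575438))*(498664/349897) = (562892*(-1/575438))*(498664/349897) = -281446/287719*498664/349897 = -140346988144/100672014943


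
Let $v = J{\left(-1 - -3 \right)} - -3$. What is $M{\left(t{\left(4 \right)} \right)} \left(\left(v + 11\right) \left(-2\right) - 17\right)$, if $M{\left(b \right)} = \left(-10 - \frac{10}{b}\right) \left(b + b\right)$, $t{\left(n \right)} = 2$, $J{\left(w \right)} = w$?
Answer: $2940$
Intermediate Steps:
$M{\left(b \right)} = 2 b \left(-10 - \frac{10}{b}\right)$ ($M{\left(b \right)} = \left(-10 - \frac{10}{b}\right) 2 b = 2 b \left(-10 - \frac{10}{b}\right)$)
$v = 5$ ($v = \left(-1 - -3\right) - -3 = \left(-1 + 3\right) + 3 = 2 + 3 = 5$)
$M{\left(t{\left(4 \right)} \right)} \left(\left(v + 11\right) \left(-2\right) - 17\right) = \left(-20 - 40\right) \left(\left(5 + 11\right) \left(-2\right) - 17\right) = \left(-20 - 40\right) \left(16 \left(-2\right) - 17\right) = - 60 \left(-32 - 17\right) = \left(-60\right) \left(-49\right) = 2940$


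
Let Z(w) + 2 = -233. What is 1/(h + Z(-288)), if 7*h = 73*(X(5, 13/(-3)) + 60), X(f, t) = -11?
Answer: 1/276 ≈ 0.0036232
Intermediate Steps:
Z(w) = -235 (Z(w) = -2 - 233 = -235)
h = 511 (h = (73*(-11 + 60))/7 = (73*49)/7 = (⅐)*3577 = 511)
1/(h + Z(-288)) = 1/(511 - 235) = 1/276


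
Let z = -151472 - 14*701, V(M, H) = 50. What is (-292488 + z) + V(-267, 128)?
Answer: -453724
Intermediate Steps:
z = -161286 (z = -151472 - 1*9814 = -151472 - 9814 = -161286)
(-292488 + z) + V(-267, 128) = (-292488 - 161286) + 50 = -453774 + 50 = -453724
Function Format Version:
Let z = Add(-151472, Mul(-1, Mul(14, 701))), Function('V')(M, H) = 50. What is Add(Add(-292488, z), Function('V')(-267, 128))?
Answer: -453724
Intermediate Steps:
z = -161286 (z = Add(-151472, Mul(-1, 9814)) = Add(-151472, -9814) = -161286)
Add(Add(-292488, z), Function('V')(-267, 128)) = Add(Add(-292488, -161286), 50) = Add(-453774, 50) = -453724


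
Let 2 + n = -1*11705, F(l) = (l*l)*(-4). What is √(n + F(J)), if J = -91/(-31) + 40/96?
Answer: I*√406570381/186 ≈ 108.41*I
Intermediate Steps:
J = 1247/372 (J = -91*(-1/31) + 40*(1/96) = 91/31 + 5/12 = 1247/372 ≈ 3.3521)
F(l) = -4*l² (F(l) = l²*(-4) = -4*l²)
n = -11707 (n = -2 - 1*11705 = -2 - 11705 = -11707)
√(n + F(J)) = √(-11707 - 4*(1247/372)²) = √(-11707 - 4*1555009/138384) = √(-11707 - 1555009/34596) = √(-406570381/34596) = I*√406570381/186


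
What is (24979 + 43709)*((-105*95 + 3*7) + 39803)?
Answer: 2050268112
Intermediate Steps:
(24979 + 43709)*((-105*95 + 3*7) + 39803) = 68688*((-9975 + 21) + 39803) = 68688*(-9954 + 39803) = 68688*29849 = 2050268112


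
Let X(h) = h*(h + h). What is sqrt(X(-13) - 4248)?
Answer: I*sqrt(3910) ≈ 62.53*I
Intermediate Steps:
X(h) = 2*h**2 (X(h) = h*(2*h) = 2*h**2)
sqrt(X(-13) - 4248) = sqrt(2*(-13)**2 - 4248) = sqrt(2*169 - 4248) = sqrt(338 - 4248) = sqrt(-3910) = I*sqrt(3910)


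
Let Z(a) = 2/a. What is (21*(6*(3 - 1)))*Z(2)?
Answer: 252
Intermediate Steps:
(21*(6*(3 - 1)))*Z(2) = (21*(6*(3 - 1)))*(2/2) = (21*(6*2))*(2*(1/2)) = (21*12)*1 = 252*1 = 252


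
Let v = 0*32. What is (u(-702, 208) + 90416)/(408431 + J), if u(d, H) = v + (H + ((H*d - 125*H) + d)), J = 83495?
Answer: -41047/245963 ≈ -0.16688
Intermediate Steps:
v = 0
u(d, H) = d - 124*H + H*d (u(d, H) = 0 + (H + ((H*d - 125*H) + d)) = 0 + (H + ((-125*H + H*d) + d)) = 0 + (H + (d - 125*H + H*d)) = 0 + (d - 124*H + H*d) = d - 124*H + H*d)
(u(-702, 208) + 90416)/(408431 + J) = ((-702 - 124*208 + 208*(-702)) + 90416)/(408431 + 83495) = ((-702 - 25792 - 146016) + 90416)/491926 = (-172510 + 90416)*(1/491926) = -82094*1/491926 = -41047/245963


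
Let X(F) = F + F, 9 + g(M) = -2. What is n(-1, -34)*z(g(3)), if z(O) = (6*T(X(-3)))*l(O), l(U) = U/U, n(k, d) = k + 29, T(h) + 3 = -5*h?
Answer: 4536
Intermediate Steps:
g(M) = -11 (g(M) = -9 - 2 = -11)
X(F) = 2*F
T(h) = -3 - 5*h
n(k, d) = 29 + k
l(U) = 1
z(O) = 162 (z(O) = (6*(-3 - 10*(-3)))*1 = (6*(-3 - 5*(-6)))*1 = (6*(-3 + 30))*1 = (6*27)*1 = 162*1 = 162)
n(-1, -34)*z(g(3)) = (29 - 1)*162 = 28*162 = 4536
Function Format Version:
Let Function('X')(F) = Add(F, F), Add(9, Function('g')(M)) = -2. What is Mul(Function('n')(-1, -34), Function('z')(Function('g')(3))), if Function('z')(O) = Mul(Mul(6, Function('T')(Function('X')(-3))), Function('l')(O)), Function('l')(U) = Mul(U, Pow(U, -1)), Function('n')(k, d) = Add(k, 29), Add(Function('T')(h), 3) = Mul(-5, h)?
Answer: 4536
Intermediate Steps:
Function('g')(M) = -11 (Function('g')(M) = Add(-9, -2) = -11)
Function('X')(F) = Mul(2, F)
Function('T')(h) = Add(-3, Mul(-5, h))
Function('n')(k, d) = Add(29, k)
Function('l')(U) = 1
Function('z')(O) = 162 (Function('z')(O) = Mul(Mul(6, Add(-3, Mul(-5, Mul(2, -3)))), 1) = Mul(Mul(6, Add(-3, Mul(-5, -6))), 1) = Mul(Mul(6, Add(-3, 30)), 1) = Mul(Mul(6, 27), 1) = Mul(162, 1) = 162)
Mul(Function('n')(-1, -34), Function('z')(Function('g')(3))) = Mul(Add(29, -1), 162) = Mul(28, 162) = 4536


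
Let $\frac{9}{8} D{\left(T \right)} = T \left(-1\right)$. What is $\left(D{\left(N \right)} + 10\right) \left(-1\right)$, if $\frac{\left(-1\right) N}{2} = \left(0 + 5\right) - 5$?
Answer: $-10$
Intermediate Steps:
$N = 0$ ($N = - 2 \left(\left(0 + 5\right) - 5\right) = - 2 \left(5 - 5\right) = \left(-2\right) 0 = 0$)
$D{\left(T \right)} = - \frac{8 T}{9}$ ($D{\left(T \right)} = \frac{8 T \left(-1\right)}{9} = \frac{8 \left(- T\right)}{9} = - \frac{8 T}{9}$)
$\left(D{\left(N \right)} + 10\right) \left(-1\right) = \left(\left(- \frac{8}{9}\right) 0 + 10\right) \left(-1\right) = \left(0 + 10\right) \left(-1\right) = 10 \left(-1\right) = -10$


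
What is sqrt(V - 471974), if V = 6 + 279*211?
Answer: I*sqrt(413099) ≈ 642.73*I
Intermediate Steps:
V = 58875 (V = 6 + 58869 = 58875)
sqrt(V - 471974) = sqrt(58875 - 471974) = sqrt(-413099) = I*sqrt(413099)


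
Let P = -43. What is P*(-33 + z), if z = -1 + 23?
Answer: 473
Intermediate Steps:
z = 22
P*(-33 + z) = -43*(-33 + 22) = -43*(-11) = 473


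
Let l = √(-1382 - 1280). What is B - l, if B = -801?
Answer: -801 - 11*I*√22 ≈ -801.0 - 51.595*I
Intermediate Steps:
l = 11*I*√22 (l = √(-2662) = 11*I*√22 ≈ 51.595*I)
B - l = -801 - 11*I*√22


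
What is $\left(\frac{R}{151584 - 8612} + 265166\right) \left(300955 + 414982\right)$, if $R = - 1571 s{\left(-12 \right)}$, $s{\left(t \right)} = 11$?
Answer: $\frac{27142099575183527}{142972} \approx 1.8984 \cdot 10^{11}$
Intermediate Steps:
$R = -17281$ ($R = \left(-1571\right) 11 = -17281$)
$\left(\frac{R}{151584 - 8612} + 265166\right) \left(300955 + 414982\right) = \left(- \frac{17281}{151584 - 8612} + 265166\right) \left(300955 + 414982\right) = \left(- \frac{17281}{142972} + 265166\right) 715937 = \frac{37911296071}{142972} \cdot 715937 = \frac{27142099575183527}{142972}$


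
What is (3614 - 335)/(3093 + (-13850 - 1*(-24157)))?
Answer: 3279/13400 ≈ 0.24470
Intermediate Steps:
(3614 - 335)/(3093 + (-13850 - 1*(-24157))) = 3279/(3093 + (-13850 + 24157)) = 3279/(3093 + 10307) = 3279/13400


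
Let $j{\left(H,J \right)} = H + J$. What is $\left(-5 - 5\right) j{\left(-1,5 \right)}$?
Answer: $-40$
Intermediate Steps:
$\left(-5 - 5\right) j{\left(-1,5 \right)} = \left(-5 - 5\right) \left(-1 + 5\right) = \left(-10\right) 4 = -40$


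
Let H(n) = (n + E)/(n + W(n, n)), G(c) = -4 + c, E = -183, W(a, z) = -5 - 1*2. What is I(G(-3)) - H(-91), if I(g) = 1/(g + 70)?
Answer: -1226/441 ≈ -2.7800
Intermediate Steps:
W(a, z) = -7 (W(a, z) = -5 - 2 = -7)
I(g) = 1/(70 + g)
H(n) = (-183 + n)/(-7 + n) (H(n) = (n - 183)/(n - 7) = (-183 + n)/(-7 + n))
I(G(-3)) - H(-91) = 1/(70 + (-4 - 3)) - (-183 - 91)/(-7 - 91) = 1/(70 - 7) - (-274)/(-98) = 1/63 - (-1)*(-274)/98 = 1/63 - 1*137/49 = 1/63 - 137/49 = -1226/441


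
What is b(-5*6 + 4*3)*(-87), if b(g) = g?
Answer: 1566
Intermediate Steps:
b(-5*6 + 4*3)*(-87) = (-5*6 + 4*3)*(-87) = (-30 + 12)*(-87) = -18*(-87) = 1566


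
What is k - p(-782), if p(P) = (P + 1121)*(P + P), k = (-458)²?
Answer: 739960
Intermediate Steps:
k = 209764
p(P) = 2*P*(1121 + P) (p(P) = (1121 + P)*(2*P) = 2*P*(1121 + P))
k - p(-782) = 209764 - 2*(-782)*(1121 - 782) = 209764 - 2*(-782)*339 = 209764 - 1*(-530196) = 209764 + 530196 = 739960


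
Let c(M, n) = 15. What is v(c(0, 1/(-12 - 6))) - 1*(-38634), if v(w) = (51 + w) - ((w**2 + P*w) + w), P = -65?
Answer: 39435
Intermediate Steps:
v(w) = 51 - w**2 + 65*w (v(w) = (51 + w) - ((w**2 - 65*w) + w) = (51 + w) - (w**2 - 64*w) = (51 + w) + (-w**2 + 64*w) = 51 - w**2 + 65*w)
v(c(0, 1/(-12 - 6))) - 1*(-38634) = (51 - 1*15**2 + 65*15) - 1*(-38634) = (51 - 1*225 + 975) + 38634 = (51 - 225 + 975) + 38634 = 801 + 38634 = 39435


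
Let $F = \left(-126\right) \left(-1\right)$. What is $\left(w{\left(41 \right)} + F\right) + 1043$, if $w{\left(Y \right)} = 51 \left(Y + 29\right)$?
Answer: $4739$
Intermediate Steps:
$w{\left(Y \right)} = 1479 + 51 Y$ ($w{\left(Y \right)} = 51 \left(29 + Y\right) = 1479 + 51 Y$)
$F = 126$
$\left(w{\left(41 \right)} + F\right) + 1043 = \left(\left(1479 + 51 \cdot 41\right) + 126\right) + 1043 = \left(\left(1479 + 2091\right) + 126\right) + 1043 = \left(3570 + 126\right) + 1043 = 3696 + 1043 = 4739$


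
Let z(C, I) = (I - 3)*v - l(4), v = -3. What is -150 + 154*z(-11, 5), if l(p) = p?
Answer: -1690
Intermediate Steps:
z(C, I) = 5 - 3*I (z(C, I) = (I - 3)*(-3) - 1*4 = (-3 + I)*(-3) - 4 = (9 - 3*I) - 4 = 5 - 3*I)
-150 + 154*z(-11, 5) = -150 + 154*(5 - 3*5) = -150 + 154*(5 - 15) = -150 + 154*(-10) = -150 - 1540 = -1690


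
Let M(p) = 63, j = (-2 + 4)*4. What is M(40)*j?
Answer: 504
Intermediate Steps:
j = 8 (j = 2*4 = 8)
M(40)*j = 63*8 = 504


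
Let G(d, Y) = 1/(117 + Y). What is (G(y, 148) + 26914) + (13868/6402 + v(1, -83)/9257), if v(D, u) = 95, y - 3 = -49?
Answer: 211356320418872/7852389105 ≈ 26916.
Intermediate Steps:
y = -46 (y = 3 - 49 = -46)
(G(y, 148) + 26914) + (13868/6402 + v(1, -83)/9257) = (1/(117 + 148) + 26914) + (13868/6402 + 95/9257) = (1/265 + 26914) + (13868*(1/6402) + 95*(1/9257)) = (1/265 + 26914) + (6934/3201 + 95/9257) = 7132211/265 + 64492133/29631657 = 211356320418872/7852389105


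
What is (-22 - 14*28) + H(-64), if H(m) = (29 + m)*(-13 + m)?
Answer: 2281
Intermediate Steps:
H(m) = (-13 + m)*(29 + m)
(-22 - 14*28) + H(-64) = (-22 - 14*28) + (-377 + (-64)² + 16*(-64)) = (-22 - 392) + (-377 + 4096 - 1024) = -414 + 2695 = 2281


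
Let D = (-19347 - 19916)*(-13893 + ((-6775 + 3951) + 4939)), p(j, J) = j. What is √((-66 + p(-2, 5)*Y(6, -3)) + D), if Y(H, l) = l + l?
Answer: 2*√115609890 ≈ 21504.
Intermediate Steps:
Y(H, l) = 2*l
D = 462439614 (D = -39263*(-13893 + (-2824 + 4939)) = -39263*(-13893 + 2115) = -39263*(-11778) = 462439614)
√((-66 + p(-2, 5)*Y(6, -3)) + D) = √((-66 - 4*(-3)) + 462439614) = √((-66 - 2*(-6)) + 462439614) = √((-66 + 12) + 462439614) = √(-54 + 462439614) = √462439560 = 2*√115609890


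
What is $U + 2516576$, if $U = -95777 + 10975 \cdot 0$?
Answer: $2420799$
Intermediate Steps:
$U = -95777$ ($U = -95777 + 0 = -95777$)
$U + 2516576 = -95777 + 2516576 = 2420799$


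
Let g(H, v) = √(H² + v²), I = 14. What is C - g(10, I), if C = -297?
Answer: -297 - 2*√74 ≈ -314.20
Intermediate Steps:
C - g(10, I) = -297 - √(10² + 14²) = -297 - √(100 + 196) = -297 - √296 = -297 - 2*√74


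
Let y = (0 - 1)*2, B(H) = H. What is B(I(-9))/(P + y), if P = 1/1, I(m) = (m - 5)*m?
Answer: -126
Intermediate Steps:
I(m) = m*(-5 + m) (I(m) = (-5 + m)*m = m*(-5 + m))
y = -2 (y = -1*2 = -2)
P = 1
B(I(-9))/(P + y) = (-9*(-5 - 9))/(1 - 2) = -9*(-14)/(-1) = 126*(-1) = -126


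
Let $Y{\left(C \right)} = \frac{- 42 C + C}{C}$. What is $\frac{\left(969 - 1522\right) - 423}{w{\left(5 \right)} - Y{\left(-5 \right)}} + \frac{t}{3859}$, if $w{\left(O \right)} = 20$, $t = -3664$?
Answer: $- \frac{65408}{3859} \approx -16.949$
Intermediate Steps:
$Y{\left(C \right)} = -41$ ($Y{\left(C \right)} = \frac{\left(-41\right) C}{C} = -41$)
$\frac{\left(969 - 1522\right) - 423}{w{\left(5 \right)} - Y{\left(-5 \right)}} + \frac{t}{3859} = \frac{\left(969 - 1522\right) - 423}{20 - -41} - \frac{3664}{3859} = \frac{-553 - 423}{20 + 41} - \frac{3664}{3859} = - \frac{976}{61} - \frac{3664}{3859} = \left(-976\right) \frac{1}{61} - \frac{3664}{3859} = -16 - \frac{3664}{3859} = - \frac{65408}{3859}$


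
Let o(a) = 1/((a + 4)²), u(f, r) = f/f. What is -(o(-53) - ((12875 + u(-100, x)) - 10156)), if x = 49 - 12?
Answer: 6530719/2401 ≈ 2720.0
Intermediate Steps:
x = 37
u(f, r) = 1
o(a) = (4 + a)⁻² (o(a) = 1/((4 + a)²) = (4 + a)⁻²)
-(o(-53) - ((12875 + u(-100, x)) - 10156)) = -((4 - 53)⁻² - ((12875 + 1) - 10156)) = -((-49)⁻² - (12876 - 10156)) = -(1/2401 - 1*2720) = -(1/2401 - 2720) = -1*(-6530719/2401) = 6530719/2401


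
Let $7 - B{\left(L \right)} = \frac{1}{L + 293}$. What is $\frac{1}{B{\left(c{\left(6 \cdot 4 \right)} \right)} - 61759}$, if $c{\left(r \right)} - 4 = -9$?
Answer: $- \frac{288}{17784577} \approx -1.6194 \cdot 10^{-5}$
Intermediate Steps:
$c{\left(r \right)} = -5$ ($c{\left(r \right)} = 4 - 9 = -5$)
$B{\left(L \right)} = 7 - \frac{1}{293 + L}$ ($B{\left(L \right)} = 7 - \frac{1}{L + 293} = 7 - \frac{1}{293 + L}$)
$\frac{1}{B{\left(c{\left(6 \cdot 4 \right)} \right)} - 61759} = \frac{1}{\frac{2050 + 7 \left(-5\right)}{293 - 5} - 61759} = \frac{1}{\frac{2050 - 35}{288} - 61759} = \frac{1}{\frac{1}{288} \cdot 2015 - 61759} = \frac{1}{\frac{2015}{288} - 61759} = \frac{1}{- \frac{17784577}{288}} = - \frac{288}{17784577}$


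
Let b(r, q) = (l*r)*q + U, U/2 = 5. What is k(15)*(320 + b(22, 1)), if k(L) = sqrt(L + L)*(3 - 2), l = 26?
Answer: 902*sqrt(30) ≈ 4940.5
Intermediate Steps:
U = 10 (U = 2*5 = 10)
b(r, q) = 10 + 26*q*r (b(r, q) = (26*r)*q + 10 = 26*q*r + 10 = 10 + 26*q*r)
k(L) = sqrt(2)*sqrt(L) (k(L) = sqrt(2*L)*1 = (sqrt(2)*sqrt(L))*1 = sqrt(2)*sqrt(L))
k(15)*(320 + b(22, 1)) = (sqrt(2)*sqrt(15))*(320 + (10 + 26*1*22)) = sqrt(30)*(320 + (10 + 572)) = sqrt(30)*(320 + 582) = sqrt(30)*902 = 902*sqrt(30)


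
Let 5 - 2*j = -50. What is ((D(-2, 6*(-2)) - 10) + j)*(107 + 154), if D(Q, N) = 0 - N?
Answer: 15399/2 ≈ 7699.5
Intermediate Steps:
j = 55/2 (j = 5/2 - 1/2*(-50) = 5/2 + 25 = 55/2 ≈ 27.500)
D(Q, N) = -N
((D(-2, 6*(-2)) - 10) + j)*(107 + 154) = ((-6*(-2) - 10) + 55/2)*(107 + 154) = ((-1*(-12) - 10) + 55/2)*261 = ((12 - 10) + 55/2)*261 = (2 + 55/2)*261 = (59/2)*261 = 15399/2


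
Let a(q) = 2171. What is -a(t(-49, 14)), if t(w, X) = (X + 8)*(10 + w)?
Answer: -2171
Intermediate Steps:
t(w, X) = (8 + X)*(10 + w)
-a(t(-49, 14)) = -1*2171 = -2171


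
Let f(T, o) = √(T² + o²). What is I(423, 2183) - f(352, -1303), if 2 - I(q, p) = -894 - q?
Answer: 1319 - √1821713 ≈ -30.708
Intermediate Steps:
I(q, p) = 896 + q (I(q, p) = 2 - (-894 - q) = 2 + (894 + q) = 896 + q)
I(423, 2183) - f(352, -1303) = (896 + 423) - √(352² + (-1303)²) = 1319 - √(123904 + 1697809) = 1319 - √1821713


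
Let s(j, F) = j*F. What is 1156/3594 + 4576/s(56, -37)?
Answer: -878182/465423 ≈ -1.8868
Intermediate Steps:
s(j, F) = F*j
1156/3594 + 4576/s(56, -37) = 1156/3594 + 4576/((-37*56)) = 1156*(1/3594) + 4576/(-2072) = 578/1797 + 4576*(-1/2072) = 578/1797 - 572/259 = -878182/465423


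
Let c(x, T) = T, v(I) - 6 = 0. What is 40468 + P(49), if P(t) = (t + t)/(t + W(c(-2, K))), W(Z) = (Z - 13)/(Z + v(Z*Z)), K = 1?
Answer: 13395594/331 ≈ 40470.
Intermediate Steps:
v(I) = 6 (v(I) = 6 + 0 = 6)
W(Z) = (-13 + Z)/(6 + Z) (W(Z) = (Z - 13)/(Z + 6) = (-13 + Z)/(6 + Z))
P(t) = 2*t/(-12/7 + t) (P(t) = (t + t)/(t + (-13 + 1)/(6 + 1)) = (2*t)/(t - 12/7) = (2*t)/(-12/7 + t) = 2*t/(-12/7 + t))
40468 + P(49) = 40468 + 14*49/(-12 + 7*49) = 40468 + 14*49/(-12 + 343) = 40468 + 14*49/331 = 40468 + 14*49*(1/331) = 40468 + 686/331 = 13395594/331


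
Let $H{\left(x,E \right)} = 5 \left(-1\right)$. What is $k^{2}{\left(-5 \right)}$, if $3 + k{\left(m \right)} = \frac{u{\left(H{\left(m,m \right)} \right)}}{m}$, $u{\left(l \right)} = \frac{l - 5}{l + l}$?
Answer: $\frac{256}{25} \approx 10.24$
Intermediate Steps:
$H{\left(x,E \right)} = -5$
$u{\left(l \right)} = \frac{-5 + l}{2 l}$
$k{\left(m \right)} = -3 + \frac{1}{m}$ ($k{\left(m \right)} = -3 + \frac{\frac{1}{2} \frac{1}{-5} \left(-5 - 5\right)}{m} = -3 + \frac{\frac{1}{2} \left(- \frac{1}{5}\right) \left(-10\right)}{m} = -3 + 1 \frac{1}{m} = -3 + \frac{1}{m}$)
$k^{2}{\left(-5 \right)} = \left(-3 + \frac{1}{-5}\right)^{2} = \left(-3 - \frac{1}{5}\right)^{2} = \left(- \frac{16}{5}\right)^{2} = \frac{256}{25}$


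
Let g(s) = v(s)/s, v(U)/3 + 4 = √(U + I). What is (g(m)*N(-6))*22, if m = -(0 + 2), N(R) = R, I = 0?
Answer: -792 + 198*I*√2 ≈ -792.0 + 280.01*I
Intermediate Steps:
v(U) = -12 + 3*√U (v(U) = -12 + 3*√(U + 0) = -12 + 3*√U)
m = -2 (m = -1*2 = -2)
g(s) = (-12 + 3*√s)/s
(g(m)*N(-6))*22 = ((3*(-4 + √(-2))/(-2))*(-6))*22 = ((3*(-½)*(-4 + I*√2))*(-6))*22 = ((6 - 3*I*√2/2)*(-6))*22 = (-36 + 9*I*√2)*22 = -792 + 198*I*√2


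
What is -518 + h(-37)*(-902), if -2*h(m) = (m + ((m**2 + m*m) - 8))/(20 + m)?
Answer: -1223349/17 ≈ -71962.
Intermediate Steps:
h(m) = -(-8 + m + 2*m**2)/(2*(20 + m)) (h(m) = -(m + ((m**2 + m*m) - 8))/(2*(20 + m)) = -(m + ((m**2 + m**2) - 8))/(2*(20 + m)) = -(m + (2*m**2 - 8))/(2*(20 + m)) = -(m + (-8 + 2*m**2))/(2*(20 + m)) = -(-8 + m + 2*m**2)/(2*(20 + m)))
-518 + h(-37)*(-902) = -518 + ((4 - 1*(-37)**2 - 1/2*(-37))/(20 - 37))*(-902) = -518 + ((4 - 1*1369 + 37/2)/(-17))*(-902) = -518 - (4 - 1369 + 37/2)/17*(-902) = -518 - 1/17*(-2693/2)*(-902) = -518 + (2693/34)*(-902) = -518 - 1214543/17 = -1223349/17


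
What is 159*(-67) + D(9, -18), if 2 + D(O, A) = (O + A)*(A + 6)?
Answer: -10547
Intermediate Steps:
D(O, A) = -2 + (6 + A)*(A + O) (D(O, A) = -2 + (O + A)*(A + 6) = -2 + (A + O)*(6 + A) = -2 + (6 + A)*(A + O))
159*(-67) + D(9, -18) = 159*(-67) + (-2 + (-18)**2 + 6*(-18) + 6*9 - 18*9) = -10653 + (-2 + 324 - 108 + 54 - 162) = -10653 + 106 = -10547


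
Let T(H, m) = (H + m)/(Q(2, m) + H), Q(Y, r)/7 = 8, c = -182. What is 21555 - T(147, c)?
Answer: 625100/29 ≈ 21555.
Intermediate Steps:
Q(Y, r) = 56 (Q(Y, r) = 7*8 = 56)
T(H, m) = (H + m)/(56 + H)
21555 - T(147, c) = 21555 - (147 - 182)/(56 + 147) = 21555 - (-35)/203 = 21555 - 1*(-5/29) = 21555 + 5/29 = 625100/29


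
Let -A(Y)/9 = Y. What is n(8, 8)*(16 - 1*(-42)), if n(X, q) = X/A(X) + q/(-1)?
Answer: -4234/9 ≈ -470.44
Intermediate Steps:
A(Y) = -9*Y
n(X, q) = -1/9 - q (n(X, q) = X/((-9*X)) + q/(-1) = X*(-1/(9*X)) + q*(-1) = -1/9 - q)
n(8, 8)*(16 - 1*(-42)) = (-1/9 - 1*8)*(16 - 1*(-42)) = (-1/9 - 8)*(16 + 42) = -73/9*58 = -4234/9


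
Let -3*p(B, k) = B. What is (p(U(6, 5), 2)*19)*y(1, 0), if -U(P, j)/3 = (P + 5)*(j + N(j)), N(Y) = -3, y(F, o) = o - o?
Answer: 0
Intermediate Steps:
y(F, o) = 0
U(P, j) = -3*(-3 + j)*(5 + P) (U(P, j) = -3*(P + 5)*(j - 3) = -3*(5 + P)*(-3 + j) = -3*(-3 + j)*(5 + P))
p(B, k) = -B/3
(p(U(6, 5), 2)*19)*y(1, 0) = (-(45 - 15*5 + 9*6 - 3*6*5)/3*19)*0 = (-(45 - 75 + 54 - 90)/3*19)*0 = (-⅓*(-66)*19)*0 = (22*19)*0 = 418*0 = 0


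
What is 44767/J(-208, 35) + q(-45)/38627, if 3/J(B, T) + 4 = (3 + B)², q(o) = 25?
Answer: 24221113230388/38627 ≈ 6.2705e+8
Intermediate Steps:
J(B, T) = 3/(-4 + (3 + B)²)
44767/J(-208, 35) + q(-45)/38627 = 44767/((3/(-4 + (3 - 208)²))) + 25/38627 = 44767/((3/(-4 + (-205)²))) + 25*(1/38627) = 44767/((3/(-4 + 42025))) + 25/38627 = 44767/((3/42021)) + 25/38627 = 44767/((3*(1/42021))) + 25/38627 = 44767/(1/14007) + 25/38627 = 44767*14007 + 25/38627 = 627051369 + 25/38627 = 24221113230388/38627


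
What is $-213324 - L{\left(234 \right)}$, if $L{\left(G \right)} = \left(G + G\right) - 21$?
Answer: $-213771$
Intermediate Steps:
$L{\left(G \right)} = -21 + 2 G$ ($L{\left(G \right)} = 2 G - 21 = -21 + 2 G$)
$-213324 - L{\left(234 \right)} = -213324 - \left(-21 + 2 \cdot 234\right) = -213324 - \left(-21 + 468\right) = -213324 - 447 = -213771$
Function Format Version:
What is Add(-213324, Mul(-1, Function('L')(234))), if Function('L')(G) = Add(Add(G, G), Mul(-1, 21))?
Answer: -213771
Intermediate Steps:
Function('L')(G) = Add(-21, Mul(2, G)) (Function('L')(G) = Add(Mul(2, G), -21) = Add(-21, Mul(2, G)))
Add(-213324, Mul(-1, Function('L')(234))) = Add(-213324, Mul(-1, Add(-21, Mul(2, 234)))) = Add(-213324, Mul(-1, Add(-21, 468))) = Add(-213324, Mul(-1, 447)) = Add(-213324, -447) = -213771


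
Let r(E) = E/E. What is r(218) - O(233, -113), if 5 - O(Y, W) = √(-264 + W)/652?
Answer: -4 + I*√377/652 ≈ -4.0 + 0.02978*I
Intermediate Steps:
r(E) = 1
O(Y, W) = 5 - √(-264 + W)/652
r(218) - O(233, -113) = 1 - (5 - √(-264 - 113)/652) = 1 - (5 - I*√377/652) = 1 + (-5 + I*√377/652) = -4 + I*√377/652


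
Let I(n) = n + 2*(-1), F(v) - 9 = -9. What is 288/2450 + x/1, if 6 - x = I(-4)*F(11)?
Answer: 7494/1225 ≈ 6.1176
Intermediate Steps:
F(v) = 0 (F(v) = 9 - 9 = 0)
I(n) = -2 + n (I(n) = n - 2 = -2 + n)
x = 6 (x = 6 - (-2 - 4)*0 = 6 - (-6)*0 = 6 - 1*0 = 6 + 0 = 6)
288/2450 + x/1 = 288/2450 + 6/1 = 288*(1/2450) + 6*1 = 144/1225 + 6 = 7494/1225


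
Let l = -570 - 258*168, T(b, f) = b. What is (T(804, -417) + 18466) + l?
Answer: -24644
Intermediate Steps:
l = -43914 (l = -570 - 43344 = -43914)
(T(804, -417) + 18466) + l = (804 + 18466) - 43914 = 19270 - 43914 = -24644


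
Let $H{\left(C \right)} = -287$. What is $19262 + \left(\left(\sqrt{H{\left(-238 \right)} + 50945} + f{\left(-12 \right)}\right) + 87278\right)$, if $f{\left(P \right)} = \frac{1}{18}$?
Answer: $\frac{1917721}{18} + \sqrt{50658} \approx 1.0677 \cdot 10^{5}$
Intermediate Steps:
$f{\left(P \right)} = \frac{1}{18}$
$19262 + \left(\left(\sqrt{H{\left(-238 \right)} + 50945} + f{\left(-12 \right)}\right) + 87278\right) = 19262 + \left(\left(\sqrt{-287 + 50945} + \frac{1}{18}\right) + 87278\right) = 19262 + \left(\left(\sqrt{50658} + \frac{1}{18}\right) + 87278\right) = 19262 + \left(\left(\frac{1}{18} + \sqrt{50658}\right) + 87278\right) = 19262 + \left(\frac{1571005}{18} + \sqrt{50658}\right) = \frac{1917721}{18} + \sqrt{50658}$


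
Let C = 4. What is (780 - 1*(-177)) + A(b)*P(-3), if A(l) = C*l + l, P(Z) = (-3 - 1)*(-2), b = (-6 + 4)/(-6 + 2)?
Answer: 977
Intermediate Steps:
b = 1/2 (b = -2/(-4) = -2*(-1/4) = 1/2 ≈ 0.50000)
P(Z) = 8 (P(Z) = -4*(-2) = 8)
A(l) = 5*l (A(l) = 4*l + l = 5*l)
(780 - 1*(-177)) + A(b)*P(-3) = (780 - 1*(-177)) + (5*(1/2))*8 = (780 + 177) + (5/2)*8 = 957 + 20 = 977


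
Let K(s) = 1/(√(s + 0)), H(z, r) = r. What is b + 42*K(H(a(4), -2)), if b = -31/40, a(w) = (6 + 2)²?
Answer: -31/40 - 21*I*√2 ≈ -0.775 - 29.698*I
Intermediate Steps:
a(w) = 64 (a(w) = 8² = 64)
K(s) = s^(-½) (K(s) = 1/(√s) = s^(-½))
b = -31/40 (b = -31*1/40 = -31/40 ≈ -0.77500)
b + 42*K(H(a(4), -2)) = -31/40 + 42/√(-2) = -31/40 + 42*(-I*√2/2) = -31/40 - 21*I*√2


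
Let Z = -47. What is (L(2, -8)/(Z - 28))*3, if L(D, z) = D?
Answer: -2/25 ≈ -0.080000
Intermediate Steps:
(L(2, -8)/(Z - 28))*3 = (2/(-47 - 28))*3 = (2/(-75))*3 = -1/75*2*3 = -2/75*3 = -2/25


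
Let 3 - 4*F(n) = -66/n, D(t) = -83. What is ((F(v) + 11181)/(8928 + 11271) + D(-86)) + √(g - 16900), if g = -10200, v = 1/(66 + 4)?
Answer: -2218907/26932 + 10*I*√271 ≈ -82.389 + 164.62*I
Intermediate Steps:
v = 1/70 ≈ 0.014286
F(n) = ¾ + 33/(2*n) (F(n) = ¾ - (-33)/(2*n) = ¾ + 33/(2*n))
((F(v) + 11181)/(8928 + 11271) + D(-86)) + √(g - 16900) = ((3*(22 + 1/70)/(4*(1/70)) + 11181)/(8928 + 11271) - 83) + √(-10200 - 16900) = (((¾)*70*(1541/70) + 11181)/20199 - 83) + √(-27100) = ((4623/4 + 11181)*(1/20199) - 83) + 10*I*√271 = ((49347/4)*(1/20199) - 83) + 10*I*√271 = (16449/26932 - 83) + 10*I*√271 = -2218907/26932 + 10*I*√271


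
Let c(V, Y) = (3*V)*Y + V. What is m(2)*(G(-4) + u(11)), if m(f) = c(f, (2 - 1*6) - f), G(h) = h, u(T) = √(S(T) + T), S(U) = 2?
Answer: 136 - 34*√13 ≈ 13.411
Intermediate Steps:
u(T) = √(2 + T)
c(V, Y) = V + 3*V*Y (c(V, Y) = 3*V*Y + V = V + 3*V*Y)
m(f) = f*(-11 - 3*f) (m(f) = f*(1 + 3*((2 - 1*6) - f)) = f*(1 + 3*((2 - 6) - f)) = f*(1 + 3*(-4 - f)) = f*(1 + (-12 - 3*f)) = f*(-11 - 3*f))
m(2)*(G(-4) + u(11)) = (-1*2*(11 + 3*2))*(-4 + √(2 + 11)) = (-1*2*(11 + 6))*(-4 + √13) = (-1*2*17)*(-4 + √13) = -34*(-4 + √13) = 136 - 34*√13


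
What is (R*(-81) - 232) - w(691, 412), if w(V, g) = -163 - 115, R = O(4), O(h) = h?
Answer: -278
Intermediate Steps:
R = 4
w(V, g) = -278
(R*(-81) - 232) - w(691, 412) = (4*(-81) - 232) - 1*(-278) = (-324 - 232) + 278 = -556 + 278 = -278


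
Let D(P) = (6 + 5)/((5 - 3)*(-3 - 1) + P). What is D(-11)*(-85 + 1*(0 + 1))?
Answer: 924/19 ≈ 48.632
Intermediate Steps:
D(P) = 11/(-8 + P) (D(P) = 11/(2*(-4) + P) = 11/(-8 + P))
D(-11)*(-85 + 1*(0 + 1)) = (11/(-8 - 11))*(-85 + 1*(0 + 1)) = (11/(-19))*(-85 + 1*1) = (11*(-1/19))*(-85 + 1) = -11/19*(-84) = 924/19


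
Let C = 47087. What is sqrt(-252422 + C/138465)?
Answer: I*sqrt(537729829725055)/46155 ≈ 502.42*I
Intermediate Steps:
sqrt(-252422 + C/138465) = sqrt(-252422 + 47087/138465) = sqrt(-34951565143/138465) = I*sqrt(537729829725055)/46155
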